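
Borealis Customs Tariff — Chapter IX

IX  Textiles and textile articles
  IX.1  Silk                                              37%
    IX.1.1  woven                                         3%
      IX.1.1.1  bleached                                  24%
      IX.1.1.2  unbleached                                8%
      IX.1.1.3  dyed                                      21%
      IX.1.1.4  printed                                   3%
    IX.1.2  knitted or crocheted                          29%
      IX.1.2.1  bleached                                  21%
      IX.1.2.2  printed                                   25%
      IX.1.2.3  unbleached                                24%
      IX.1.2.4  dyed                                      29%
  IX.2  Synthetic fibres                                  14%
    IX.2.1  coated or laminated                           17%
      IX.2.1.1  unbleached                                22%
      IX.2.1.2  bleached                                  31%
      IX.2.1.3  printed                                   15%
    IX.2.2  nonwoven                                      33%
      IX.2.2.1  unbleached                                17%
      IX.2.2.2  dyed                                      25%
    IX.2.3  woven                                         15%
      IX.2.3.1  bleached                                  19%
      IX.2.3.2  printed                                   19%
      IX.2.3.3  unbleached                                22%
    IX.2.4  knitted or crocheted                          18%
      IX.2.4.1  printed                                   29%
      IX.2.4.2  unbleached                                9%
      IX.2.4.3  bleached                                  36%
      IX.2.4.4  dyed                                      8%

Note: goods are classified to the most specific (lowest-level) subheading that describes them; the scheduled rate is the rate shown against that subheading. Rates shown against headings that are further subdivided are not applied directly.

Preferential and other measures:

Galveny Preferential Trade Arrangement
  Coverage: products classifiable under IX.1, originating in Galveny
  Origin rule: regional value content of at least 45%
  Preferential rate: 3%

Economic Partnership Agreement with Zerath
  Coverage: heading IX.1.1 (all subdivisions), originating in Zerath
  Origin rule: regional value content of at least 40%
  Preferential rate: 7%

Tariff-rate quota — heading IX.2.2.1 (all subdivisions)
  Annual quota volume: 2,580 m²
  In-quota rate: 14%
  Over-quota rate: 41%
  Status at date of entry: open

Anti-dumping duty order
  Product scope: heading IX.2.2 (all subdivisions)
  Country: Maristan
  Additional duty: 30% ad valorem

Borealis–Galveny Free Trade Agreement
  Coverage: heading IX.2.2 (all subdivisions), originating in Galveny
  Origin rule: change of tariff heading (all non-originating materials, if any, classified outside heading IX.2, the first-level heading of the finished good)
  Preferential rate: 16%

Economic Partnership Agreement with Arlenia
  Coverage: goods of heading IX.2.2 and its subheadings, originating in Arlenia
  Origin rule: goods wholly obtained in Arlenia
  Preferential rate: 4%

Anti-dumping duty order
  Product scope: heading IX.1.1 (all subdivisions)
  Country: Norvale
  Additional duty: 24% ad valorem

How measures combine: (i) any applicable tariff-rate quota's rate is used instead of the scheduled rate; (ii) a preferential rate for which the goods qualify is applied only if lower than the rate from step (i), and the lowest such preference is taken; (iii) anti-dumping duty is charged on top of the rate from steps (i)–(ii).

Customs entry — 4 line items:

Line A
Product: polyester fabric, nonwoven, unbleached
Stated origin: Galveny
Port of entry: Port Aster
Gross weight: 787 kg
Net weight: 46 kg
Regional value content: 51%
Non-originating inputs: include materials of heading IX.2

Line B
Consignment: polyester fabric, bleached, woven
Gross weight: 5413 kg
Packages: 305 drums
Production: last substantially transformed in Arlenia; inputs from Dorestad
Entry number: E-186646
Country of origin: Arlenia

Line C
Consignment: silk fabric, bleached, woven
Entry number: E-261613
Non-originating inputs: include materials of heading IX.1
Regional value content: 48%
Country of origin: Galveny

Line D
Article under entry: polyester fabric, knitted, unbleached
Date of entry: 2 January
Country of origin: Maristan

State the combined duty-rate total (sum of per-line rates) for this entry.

45%

Line A: polyester → IX.2; nonwoven → IX.2.2; unbleached → IX.2.2.1. Scheduled 17%. quota on IX.2.2.1 open → in-quota 14%; Galveny agreement on IX.1: IX.2.2.1 not covered; Galveny agreement on IX.2.2: CTH not met. → 14%.
Line B: polyester → IX.2; woven → IX.2.3; bleached → IX.2.3.1. Scheduled 19%. Arlenia agreement on IX.2.2: IX.2.3.1 not covered. → 19%.
Line C: silk → IX.1; woven → IX.1.1; bleached → IX.1.1.1. Scheduled 24%. Galveny agreement on IX.1: RVC ≥ 45% → 3% available; Galveny agreement on IX.2.2: IX.1.1.1 not covered; preferential 3%. → 3%.
Line D: polyester → IX.2; knitted → IX.2.4; unbleached → IX.2.4.2. Scheduled 9%. No special measure applies. → 9%.
Sum: 14% + 19% + 3% + 9% = 45%.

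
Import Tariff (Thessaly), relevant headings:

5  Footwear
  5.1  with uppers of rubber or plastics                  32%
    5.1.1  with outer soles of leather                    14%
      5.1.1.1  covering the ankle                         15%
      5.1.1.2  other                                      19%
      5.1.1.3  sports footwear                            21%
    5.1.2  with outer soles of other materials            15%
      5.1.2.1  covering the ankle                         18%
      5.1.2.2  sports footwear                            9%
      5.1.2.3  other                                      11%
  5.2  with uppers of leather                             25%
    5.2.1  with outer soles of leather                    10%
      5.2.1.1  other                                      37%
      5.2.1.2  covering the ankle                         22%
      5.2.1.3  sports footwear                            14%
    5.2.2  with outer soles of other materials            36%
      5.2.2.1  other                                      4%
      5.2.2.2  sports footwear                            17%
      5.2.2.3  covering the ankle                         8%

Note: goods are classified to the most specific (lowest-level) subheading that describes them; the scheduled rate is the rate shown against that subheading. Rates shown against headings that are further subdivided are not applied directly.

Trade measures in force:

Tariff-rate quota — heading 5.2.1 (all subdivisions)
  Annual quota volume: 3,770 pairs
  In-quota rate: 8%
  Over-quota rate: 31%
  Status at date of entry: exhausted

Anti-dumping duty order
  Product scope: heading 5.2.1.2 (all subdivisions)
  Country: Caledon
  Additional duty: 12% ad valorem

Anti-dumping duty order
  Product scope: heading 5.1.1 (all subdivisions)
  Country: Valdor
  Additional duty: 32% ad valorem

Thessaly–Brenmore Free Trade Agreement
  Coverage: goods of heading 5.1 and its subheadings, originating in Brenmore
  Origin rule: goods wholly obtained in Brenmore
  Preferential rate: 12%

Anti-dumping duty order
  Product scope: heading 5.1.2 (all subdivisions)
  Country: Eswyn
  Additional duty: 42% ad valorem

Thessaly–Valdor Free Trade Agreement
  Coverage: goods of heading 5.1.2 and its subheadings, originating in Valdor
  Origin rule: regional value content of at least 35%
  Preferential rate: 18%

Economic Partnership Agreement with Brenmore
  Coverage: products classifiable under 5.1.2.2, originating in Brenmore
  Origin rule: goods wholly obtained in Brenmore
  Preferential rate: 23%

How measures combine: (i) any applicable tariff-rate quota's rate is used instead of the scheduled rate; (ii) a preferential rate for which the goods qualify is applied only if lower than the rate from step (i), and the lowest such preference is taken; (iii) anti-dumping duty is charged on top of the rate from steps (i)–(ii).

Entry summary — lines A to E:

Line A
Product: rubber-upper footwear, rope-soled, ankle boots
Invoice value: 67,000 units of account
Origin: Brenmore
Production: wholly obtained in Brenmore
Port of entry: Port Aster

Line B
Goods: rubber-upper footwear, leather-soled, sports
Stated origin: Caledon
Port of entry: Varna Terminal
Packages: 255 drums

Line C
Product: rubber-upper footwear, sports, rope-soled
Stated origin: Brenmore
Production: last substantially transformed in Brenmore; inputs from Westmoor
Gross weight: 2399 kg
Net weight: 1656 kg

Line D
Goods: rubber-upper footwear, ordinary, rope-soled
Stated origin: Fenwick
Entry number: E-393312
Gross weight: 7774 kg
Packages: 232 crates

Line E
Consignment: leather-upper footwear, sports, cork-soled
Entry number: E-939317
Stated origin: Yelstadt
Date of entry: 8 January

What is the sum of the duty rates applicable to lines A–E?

70%

Line A: rubber-upper → 5.1; rope-soled → 5.1.2; ankle boots → 5.1.2.1. Scheduled 18%. Brenmore agreement on 5.1: wholly obtained → 12% available; Brenmore agreement on 5.1.2.2: 5.1.2.1 not covered; preferential 12%. → 12%.
Line B: rubber-upper → 5.1; leather-soled → 5.1.1; sports → 5.1.1.3. Scheduled 21%. No special measure applies. → 21%.
Line C: rubber-upper → 5.1; rope-soled → 5.1.2; sports → 5.1.2.2. Scheduled 9%. Brenmore agreement on 5.1: not wholly obtained; Brenmore agreement on 5.1.2.2: not wholly obtained. → 9%.
Line D: rubber-upper → 5.1; rope-soled → 5.1.2; ordinary → 5.1.2.3. Scheduled 11%. No special measure applies. → 11%.
Line E: leather-upper → 5.2; cork-soled → 5.2.2; sports → 5.2.2.2. Scheduled 17%. No special measure applies. → 17%.
Sum: 12% + 21% + 9% + 11% + 17% = 70%.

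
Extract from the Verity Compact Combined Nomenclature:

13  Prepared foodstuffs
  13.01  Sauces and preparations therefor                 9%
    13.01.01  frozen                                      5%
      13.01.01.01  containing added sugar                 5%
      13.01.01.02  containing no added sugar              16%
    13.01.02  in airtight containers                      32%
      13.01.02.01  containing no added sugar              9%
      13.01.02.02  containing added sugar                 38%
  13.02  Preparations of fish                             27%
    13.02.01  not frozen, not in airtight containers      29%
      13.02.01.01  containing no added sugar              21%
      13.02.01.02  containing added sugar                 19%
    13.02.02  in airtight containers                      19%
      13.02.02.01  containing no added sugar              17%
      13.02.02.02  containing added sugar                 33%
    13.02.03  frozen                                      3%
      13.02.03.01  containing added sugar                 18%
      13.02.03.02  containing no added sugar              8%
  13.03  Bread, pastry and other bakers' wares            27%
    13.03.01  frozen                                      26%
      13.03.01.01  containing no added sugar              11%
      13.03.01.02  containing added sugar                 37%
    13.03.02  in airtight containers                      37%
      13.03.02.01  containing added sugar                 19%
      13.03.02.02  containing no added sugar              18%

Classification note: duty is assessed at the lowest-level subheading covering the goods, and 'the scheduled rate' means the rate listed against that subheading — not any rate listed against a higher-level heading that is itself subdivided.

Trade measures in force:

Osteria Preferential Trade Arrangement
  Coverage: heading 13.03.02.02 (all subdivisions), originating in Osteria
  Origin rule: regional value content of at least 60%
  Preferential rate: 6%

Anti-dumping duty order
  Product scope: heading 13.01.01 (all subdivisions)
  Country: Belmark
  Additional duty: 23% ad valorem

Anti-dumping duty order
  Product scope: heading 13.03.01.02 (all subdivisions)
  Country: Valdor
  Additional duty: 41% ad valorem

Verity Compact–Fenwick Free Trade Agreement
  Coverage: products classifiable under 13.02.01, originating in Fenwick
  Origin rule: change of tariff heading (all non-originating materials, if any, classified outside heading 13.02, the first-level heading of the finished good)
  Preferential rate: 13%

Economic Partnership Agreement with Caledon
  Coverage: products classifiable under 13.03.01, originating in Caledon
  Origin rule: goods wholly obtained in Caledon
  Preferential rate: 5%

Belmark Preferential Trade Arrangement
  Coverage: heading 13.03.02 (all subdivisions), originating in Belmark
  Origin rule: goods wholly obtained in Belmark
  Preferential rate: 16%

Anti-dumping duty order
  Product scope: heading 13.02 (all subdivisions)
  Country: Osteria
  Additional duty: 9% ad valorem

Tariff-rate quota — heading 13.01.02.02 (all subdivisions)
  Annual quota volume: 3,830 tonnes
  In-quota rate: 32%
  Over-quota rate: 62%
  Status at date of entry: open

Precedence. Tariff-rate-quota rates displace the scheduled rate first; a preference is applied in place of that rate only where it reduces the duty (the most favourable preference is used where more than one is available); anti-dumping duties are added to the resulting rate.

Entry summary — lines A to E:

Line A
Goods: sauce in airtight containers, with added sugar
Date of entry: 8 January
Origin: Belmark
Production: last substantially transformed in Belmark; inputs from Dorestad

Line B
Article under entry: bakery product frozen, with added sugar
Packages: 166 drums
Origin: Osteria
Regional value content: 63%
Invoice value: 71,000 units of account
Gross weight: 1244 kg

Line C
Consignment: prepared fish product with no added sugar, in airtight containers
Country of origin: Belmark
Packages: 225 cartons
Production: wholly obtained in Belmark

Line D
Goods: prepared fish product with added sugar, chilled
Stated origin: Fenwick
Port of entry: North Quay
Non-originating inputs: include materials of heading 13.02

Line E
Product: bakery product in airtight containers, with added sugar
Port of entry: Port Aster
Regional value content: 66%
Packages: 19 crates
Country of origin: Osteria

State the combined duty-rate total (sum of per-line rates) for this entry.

Line A: sauce → 13.01; in airtight containers → 13.01.02; with added sugar → 13.01.02.02. Scheduled 38%. quota on 13.01.02.02 open → in-quota 32%; Belmark agreement on 13.03.02: 13.01.02.02 not covered. → 32%.
Line B: bakery product → 13.03; frozen → 13.03.01; with added sugar → 13.03.01.02. Scheduled 37%. Osteria agreement on 13.03.02.02: 13.03.01.02 not covered. → 37%.
Line C: prepared fish product → 13.02; in airtight containers → 13.02.02; with no added sugar → 13.02.02.01. Scheduled 17%. Belmark agreement on 13.03.02: 13.02.02.01 not covered. → 17%.
Line D: prepared fish product → 13.02; chilled → 13.02.01; with added sugar → 13.02.01.02. Scheduled 19%. Fenwick agreement on 13.02.01: CTH not met. → 19%.
Line E: bakery product → 13.03; in airtight containers → 13.03.02; with added sugar → 13.03.02.01. Scheduled 19%. Osteria agreement on 13.03.02.02: 13.03.02.01 not covered. → 19%.
Sum: 32% + 37% + 17% + 19% + 19% = 124%.

124%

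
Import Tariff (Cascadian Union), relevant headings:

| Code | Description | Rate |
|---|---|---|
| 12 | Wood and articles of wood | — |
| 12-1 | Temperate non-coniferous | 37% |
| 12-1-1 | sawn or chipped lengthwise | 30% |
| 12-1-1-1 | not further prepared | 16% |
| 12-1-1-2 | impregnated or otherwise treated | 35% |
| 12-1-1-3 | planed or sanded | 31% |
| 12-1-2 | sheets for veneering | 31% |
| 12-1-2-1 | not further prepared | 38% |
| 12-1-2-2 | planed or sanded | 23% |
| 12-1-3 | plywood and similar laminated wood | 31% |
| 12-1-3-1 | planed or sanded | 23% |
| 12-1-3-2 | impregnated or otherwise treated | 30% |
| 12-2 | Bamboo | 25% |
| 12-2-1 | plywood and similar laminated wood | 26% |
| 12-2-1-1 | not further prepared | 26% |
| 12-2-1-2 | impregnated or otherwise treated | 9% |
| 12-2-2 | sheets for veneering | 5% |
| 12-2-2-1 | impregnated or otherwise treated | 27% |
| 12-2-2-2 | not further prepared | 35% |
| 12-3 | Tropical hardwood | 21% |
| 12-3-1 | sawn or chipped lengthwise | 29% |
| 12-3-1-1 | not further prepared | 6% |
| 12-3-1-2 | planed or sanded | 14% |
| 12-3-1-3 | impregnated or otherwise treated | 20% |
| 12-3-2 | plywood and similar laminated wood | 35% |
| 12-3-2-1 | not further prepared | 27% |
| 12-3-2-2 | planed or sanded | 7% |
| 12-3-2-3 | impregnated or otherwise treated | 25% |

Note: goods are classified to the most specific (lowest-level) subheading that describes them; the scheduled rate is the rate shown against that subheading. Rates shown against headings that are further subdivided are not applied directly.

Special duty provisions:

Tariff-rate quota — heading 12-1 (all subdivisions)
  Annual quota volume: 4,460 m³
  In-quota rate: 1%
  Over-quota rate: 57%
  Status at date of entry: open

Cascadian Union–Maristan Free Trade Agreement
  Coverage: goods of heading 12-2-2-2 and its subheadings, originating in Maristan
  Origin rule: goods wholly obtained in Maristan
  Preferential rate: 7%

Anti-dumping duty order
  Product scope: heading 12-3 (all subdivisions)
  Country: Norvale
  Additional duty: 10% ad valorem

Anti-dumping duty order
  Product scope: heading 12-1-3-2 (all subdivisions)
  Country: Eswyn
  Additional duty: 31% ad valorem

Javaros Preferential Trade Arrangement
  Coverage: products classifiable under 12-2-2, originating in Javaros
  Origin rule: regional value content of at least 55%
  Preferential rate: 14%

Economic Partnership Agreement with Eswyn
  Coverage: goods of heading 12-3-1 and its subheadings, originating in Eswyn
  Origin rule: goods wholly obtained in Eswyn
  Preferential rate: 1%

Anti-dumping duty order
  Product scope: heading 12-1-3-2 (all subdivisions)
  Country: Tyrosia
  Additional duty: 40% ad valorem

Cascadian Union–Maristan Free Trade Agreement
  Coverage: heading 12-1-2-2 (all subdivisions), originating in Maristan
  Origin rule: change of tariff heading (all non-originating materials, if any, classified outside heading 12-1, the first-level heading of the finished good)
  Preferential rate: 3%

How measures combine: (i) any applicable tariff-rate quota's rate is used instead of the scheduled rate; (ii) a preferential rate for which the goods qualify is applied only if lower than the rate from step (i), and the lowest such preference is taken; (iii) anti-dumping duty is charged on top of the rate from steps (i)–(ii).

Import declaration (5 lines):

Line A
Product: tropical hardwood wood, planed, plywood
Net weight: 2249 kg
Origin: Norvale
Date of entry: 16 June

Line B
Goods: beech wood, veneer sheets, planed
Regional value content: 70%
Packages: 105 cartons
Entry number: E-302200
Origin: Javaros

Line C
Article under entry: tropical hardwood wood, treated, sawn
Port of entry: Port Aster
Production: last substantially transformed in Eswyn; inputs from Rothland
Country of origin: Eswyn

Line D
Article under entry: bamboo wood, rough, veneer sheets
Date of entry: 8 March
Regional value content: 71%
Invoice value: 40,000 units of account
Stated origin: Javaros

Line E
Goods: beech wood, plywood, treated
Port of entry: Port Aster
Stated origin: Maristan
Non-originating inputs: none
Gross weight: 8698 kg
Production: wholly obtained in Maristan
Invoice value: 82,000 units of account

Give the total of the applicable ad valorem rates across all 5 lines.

Line A: tropical hardwood → 12-3; plywood → 12-3-2; planed → 12-3-2-2. Scheduled 7%. anti-dumping (Norvale, 12-3): +10%; total 7% + 10% = 17%. → 17%.
Line B: beech → 12-1; veneer sheets → 12-1-2; planed → 12-1-2-2. Scheduled 23%. quota on 12-1 open → in-quota 1%; Javaros agreement on 12-2-2: 12-1-2-2 not covered. → 1%.
Line C: tropical hardwood → 12-3; sawn → 12-3-1; treated → 12-3-1-3. Scheduled 20%. Eswyn agreement on 12-3-1: not wholly obtained. → 20%.
Line D: bamboo → 12-2; veneer sheets → 12-2-2; rough → 12-2-2-2. Scheduled 35%. Javaros agreement on 12-2-2: RVC ≥ 55% → 14% available; preferential 14%. → 14%.
Line E: beech → 12-1; plywood → 12-1-3; treated → 12-1-3-2. Scheduled 30%. quota on 12-1 open → in-quota 1%; Maristan agreement on 12-2-2-2: 12-1-3-2 not covered; Maristan agreement on 12-1-2-2: 12-1-3-2 not covered. → 1%.
Sum: 17% + 1% + 20% + 14% + 1% = 53%.

53%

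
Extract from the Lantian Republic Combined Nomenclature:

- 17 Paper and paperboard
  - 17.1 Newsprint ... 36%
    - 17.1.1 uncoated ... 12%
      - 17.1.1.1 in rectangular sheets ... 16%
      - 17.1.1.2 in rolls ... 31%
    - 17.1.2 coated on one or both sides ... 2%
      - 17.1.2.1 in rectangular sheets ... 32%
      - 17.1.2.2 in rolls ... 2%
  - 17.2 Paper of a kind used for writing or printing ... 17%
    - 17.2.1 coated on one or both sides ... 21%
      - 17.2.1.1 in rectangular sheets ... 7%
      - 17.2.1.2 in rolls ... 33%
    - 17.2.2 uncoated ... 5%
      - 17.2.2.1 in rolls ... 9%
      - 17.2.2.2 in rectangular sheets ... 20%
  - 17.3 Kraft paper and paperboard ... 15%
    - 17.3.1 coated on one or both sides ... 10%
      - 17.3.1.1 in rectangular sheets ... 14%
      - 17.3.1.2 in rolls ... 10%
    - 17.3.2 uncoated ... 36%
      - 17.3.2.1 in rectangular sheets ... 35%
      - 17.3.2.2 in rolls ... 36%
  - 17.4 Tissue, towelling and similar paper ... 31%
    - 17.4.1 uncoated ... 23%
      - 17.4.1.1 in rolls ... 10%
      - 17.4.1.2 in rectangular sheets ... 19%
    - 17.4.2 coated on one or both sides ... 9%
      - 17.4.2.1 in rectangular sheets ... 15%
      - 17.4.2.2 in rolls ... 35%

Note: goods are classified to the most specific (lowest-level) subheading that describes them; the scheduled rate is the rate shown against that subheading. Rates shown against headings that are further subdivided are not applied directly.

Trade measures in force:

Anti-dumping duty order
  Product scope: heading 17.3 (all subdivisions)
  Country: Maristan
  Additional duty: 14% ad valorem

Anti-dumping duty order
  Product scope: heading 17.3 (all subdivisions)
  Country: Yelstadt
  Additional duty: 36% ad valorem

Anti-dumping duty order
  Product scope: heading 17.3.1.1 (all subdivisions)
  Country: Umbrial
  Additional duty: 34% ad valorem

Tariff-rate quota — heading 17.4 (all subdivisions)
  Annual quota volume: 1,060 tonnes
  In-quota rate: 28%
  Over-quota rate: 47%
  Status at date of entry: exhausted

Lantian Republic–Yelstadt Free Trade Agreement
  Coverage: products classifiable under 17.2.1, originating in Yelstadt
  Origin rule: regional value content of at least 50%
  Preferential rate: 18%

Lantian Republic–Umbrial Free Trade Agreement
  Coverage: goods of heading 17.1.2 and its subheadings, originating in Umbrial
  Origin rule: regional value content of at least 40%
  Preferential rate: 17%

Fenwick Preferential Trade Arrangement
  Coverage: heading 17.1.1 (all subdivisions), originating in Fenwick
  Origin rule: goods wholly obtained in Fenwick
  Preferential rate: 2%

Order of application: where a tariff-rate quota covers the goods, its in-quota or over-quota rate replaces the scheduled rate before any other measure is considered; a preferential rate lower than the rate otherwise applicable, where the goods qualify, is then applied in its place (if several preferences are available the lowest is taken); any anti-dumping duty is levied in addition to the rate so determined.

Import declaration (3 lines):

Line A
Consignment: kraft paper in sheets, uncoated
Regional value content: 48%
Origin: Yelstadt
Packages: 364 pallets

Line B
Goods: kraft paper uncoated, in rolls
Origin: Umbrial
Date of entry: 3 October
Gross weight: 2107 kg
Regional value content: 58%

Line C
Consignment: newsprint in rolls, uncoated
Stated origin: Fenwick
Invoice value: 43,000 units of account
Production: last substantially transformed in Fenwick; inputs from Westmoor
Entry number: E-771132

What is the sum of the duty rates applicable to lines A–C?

138%

Line A: kraft paper → 17.3; uncoated → 17.3.2; in sheets → 17.3.2.1. Scheduled 35%. Yelstadt agreement on 17.2.1: 17.3.2.1 not covered; anti-dumping (Yelstadt, 17.3): +36%; total 35% + 36% = 71%. → 71%.
Line B: kraft paper → 17.3; uncoated → 17.3.2; in rolls → 17.3.2.2. Scheduled 36%. Umbrial agreement on 17.1.2: 17.3.2.2 not covered. → 36%.
Line C: newsprint → 17.1; uncoated → 17.1.1; in rolls → 17.1.1.2. Scheduled 31%. Fenwick agreement on 17.1.1: not wholly obtained. → 31%.
Sum: 71% + 36% + 31% = 138%.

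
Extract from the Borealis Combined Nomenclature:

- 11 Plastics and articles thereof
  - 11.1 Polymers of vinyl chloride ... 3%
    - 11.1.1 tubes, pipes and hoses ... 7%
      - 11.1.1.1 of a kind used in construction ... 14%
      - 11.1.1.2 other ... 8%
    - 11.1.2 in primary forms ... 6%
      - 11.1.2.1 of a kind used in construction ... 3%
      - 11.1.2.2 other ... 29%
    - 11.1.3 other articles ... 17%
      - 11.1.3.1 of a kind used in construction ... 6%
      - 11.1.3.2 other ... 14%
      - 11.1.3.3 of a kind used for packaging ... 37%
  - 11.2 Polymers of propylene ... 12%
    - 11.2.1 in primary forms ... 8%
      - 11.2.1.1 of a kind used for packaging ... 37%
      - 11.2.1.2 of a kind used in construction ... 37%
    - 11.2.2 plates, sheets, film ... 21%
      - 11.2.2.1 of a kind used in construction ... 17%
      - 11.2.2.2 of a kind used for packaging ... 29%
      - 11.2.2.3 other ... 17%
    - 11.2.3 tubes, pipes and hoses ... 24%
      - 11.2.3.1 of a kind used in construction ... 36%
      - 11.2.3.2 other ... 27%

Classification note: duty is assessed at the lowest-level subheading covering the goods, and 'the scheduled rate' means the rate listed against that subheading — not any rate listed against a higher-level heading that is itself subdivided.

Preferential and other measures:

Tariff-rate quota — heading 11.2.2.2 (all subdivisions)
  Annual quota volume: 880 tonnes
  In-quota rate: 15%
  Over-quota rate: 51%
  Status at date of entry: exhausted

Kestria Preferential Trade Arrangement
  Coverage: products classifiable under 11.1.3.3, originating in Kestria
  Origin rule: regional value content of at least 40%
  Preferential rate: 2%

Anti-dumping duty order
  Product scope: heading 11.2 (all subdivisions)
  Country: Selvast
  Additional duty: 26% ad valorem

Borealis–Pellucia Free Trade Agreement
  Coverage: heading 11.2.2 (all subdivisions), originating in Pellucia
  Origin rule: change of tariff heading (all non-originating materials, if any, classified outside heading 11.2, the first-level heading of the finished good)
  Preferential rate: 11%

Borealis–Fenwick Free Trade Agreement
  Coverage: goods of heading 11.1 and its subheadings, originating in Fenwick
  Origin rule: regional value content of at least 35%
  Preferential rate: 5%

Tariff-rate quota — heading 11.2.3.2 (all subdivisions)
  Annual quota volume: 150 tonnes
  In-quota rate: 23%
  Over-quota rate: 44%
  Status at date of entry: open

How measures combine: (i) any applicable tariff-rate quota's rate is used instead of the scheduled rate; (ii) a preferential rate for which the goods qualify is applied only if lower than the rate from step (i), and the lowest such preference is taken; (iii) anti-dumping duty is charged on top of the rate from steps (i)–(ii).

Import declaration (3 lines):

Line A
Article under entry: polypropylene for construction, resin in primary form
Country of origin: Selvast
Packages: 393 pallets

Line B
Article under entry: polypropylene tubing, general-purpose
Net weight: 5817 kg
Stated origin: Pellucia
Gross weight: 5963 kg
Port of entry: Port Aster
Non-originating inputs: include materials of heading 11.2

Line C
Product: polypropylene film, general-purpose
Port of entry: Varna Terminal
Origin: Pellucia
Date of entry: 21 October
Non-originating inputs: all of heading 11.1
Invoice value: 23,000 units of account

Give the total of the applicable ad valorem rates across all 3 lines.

97%

Line A: polypropylene → 11.2; resin in primary form → 11.2.1; for construction → 11.2.1.2. Scheduled 37%. anti-dumping (Selvast, 11.2): +26%; total 37% + 26% = 63%. → 63%.
Line B: polypropylene → 11.2; tubing → 11.2.3; general-purpose → 11.2.3.2. Scheduled 27%. quota on 11.2.3.2 open → in-quota 23%; Pellucia agreement on 11.2.2: 11.2.3.2 not covered. → 23%.
Line C: polypropylene → 11.2; film → 11.2.2; general-purpose → 11.2.2.3. Scheduled 17%. Pellucia agreement on 11.2.2: CTH met → 11% available; preferential 11%. → 11%.
Sum: 63% + 23% + 11% = 97%.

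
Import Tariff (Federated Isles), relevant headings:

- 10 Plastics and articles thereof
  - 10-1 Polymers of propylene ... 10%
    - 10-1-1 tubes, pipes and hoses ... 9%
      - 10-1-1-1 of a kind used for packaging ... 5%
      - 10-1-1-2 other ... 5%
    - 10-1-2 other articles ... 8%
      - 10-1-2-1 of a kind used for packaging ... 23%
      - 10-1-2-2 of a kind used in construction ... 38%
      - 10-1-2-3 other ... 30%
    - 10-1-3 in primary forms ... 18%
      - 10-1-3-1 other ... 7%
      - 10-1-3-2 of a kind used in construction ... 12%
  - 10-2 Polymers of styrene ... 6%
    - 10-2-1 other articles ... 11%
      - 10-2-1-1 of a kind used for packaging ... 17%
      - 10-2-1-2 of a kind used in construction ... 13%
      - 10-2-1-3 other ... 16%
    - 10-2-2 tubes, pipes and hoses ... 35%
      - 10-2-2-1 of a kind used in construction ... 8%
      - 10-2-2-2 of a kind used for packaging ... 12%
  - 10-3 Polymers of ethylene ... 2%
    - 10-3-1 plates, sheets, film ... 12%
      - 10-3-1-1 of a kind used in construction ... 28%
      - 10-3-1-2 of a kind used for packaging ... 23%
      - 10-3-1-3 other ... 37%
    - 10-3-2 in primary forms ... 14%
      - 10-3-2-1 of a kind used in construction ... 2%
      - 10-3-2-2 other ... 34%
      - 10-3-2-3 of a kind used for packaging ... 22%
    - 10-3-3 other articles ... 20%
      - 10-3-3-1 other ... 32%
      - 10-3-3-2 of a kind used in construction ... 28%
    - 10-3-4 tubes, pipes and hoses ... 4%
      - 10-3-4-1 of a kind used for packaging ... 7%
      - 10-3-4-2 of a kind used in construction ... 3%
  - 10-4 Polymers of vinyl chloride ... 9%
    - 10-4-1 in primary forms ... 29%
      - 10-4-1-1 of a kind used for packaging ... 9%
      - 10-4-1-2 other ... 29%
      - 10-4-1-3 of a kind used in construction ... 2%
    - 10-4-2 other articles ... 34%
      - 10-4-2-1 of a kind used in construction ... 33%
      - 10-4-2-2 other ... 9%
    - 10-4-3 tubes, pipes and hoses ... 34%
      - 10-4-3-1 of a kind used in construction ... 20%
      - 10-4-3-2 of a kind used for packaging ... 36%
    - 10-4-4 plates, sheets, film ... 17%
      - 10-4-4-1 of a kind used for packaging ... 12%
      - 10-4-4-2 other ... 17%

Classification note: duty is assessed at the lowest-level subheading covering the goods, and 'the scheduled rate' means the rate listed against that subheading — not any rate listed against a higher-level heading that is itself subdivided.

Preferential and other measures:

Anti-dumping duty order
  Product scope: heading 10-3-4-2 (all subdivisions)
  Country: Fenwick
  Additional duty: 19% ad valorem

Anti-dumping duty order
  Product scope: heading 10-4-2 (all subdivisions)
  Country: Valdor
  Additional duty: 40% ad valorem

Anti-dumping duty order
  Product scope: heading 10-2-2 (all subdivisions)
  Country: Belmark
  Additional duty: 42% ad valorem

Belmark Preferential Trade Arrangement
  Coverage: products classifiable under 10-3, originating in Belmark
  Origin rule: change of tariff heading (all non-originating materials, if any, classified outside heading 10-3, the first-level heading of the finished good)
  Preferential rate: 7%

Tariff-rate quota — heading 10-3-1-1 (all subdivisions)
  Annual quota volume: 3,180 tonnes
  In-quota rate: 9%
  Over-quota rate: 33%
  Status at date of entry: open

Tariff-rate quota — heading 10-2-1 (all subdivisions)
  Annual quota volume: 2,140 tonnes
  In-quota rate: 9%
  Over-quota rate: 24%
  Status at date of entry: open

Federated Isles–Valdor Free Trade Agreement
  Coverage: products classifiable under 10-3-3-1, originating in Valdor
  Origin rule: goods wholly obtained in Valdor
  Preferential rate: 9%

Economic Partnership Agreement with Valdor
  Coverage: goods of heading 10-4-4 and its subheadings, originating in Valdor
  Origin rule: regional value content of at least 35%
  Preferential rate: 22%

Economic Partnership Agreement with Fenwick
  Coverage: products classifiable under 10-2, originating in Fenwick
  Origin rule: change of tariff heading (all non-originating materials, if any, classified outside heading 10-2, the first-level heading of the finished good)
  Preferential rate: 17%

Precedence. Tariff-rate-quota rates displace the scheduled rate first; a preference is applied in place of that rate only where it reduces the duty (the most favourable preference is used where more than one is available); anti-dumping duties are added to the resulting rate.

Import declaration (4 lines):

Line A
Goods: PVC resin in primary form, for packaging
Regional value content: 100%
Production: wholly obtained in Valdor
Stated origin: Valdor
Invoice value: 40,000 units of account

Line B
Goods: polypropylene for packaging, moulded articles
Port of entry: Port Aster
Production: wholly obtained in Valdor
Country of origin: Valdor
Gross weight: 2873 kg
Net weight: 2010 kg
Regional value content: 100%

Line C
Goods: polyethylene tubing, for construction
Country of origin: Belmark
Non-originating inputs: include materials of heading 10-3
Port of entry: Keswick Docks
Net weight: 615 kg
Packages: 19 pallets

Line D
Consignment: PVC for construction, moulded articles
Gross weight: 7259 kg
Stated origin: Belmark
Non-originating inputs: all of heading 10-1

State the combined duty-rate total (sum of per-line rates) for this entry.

Line A: PVC → 10-4; resin in primary form → 10-4-1; for packaging → 10-4-1-1. Scheduled 9%. Valdor agreement on 10-3-3-1: 10-4-1-1 not covered; Valdor agreement on 10-4-4: 10-4-1-1 not covered. → 9%.
Line B: polypropylene → 10-1; moulded articles → 10-1-2; for packaging → 10-1-2-1. Scheduled 23%. Valdor agreement on 10-3-3-1: 10-1-2-1 not covered; Valdor agreement on 10-4-4: 10-1-2-1 not covered. → 23%.
Line C: polyethylene → 10-3; tubing → 10-3-4; for construction → 10-3-4-2. Scheduled 3%. Belmark agreement on 10-3: CTH not met. → 3%.
Line D: PVC → 10-4; moulded articles → 10-4-2; for construction → 10-4-2-1. Scheduled 33%. Belmark agreement on 10-3: 10-4-2-1 not covered. → 33%.
Sum: 9% + 23% + 3% + 33% = 68%.

68%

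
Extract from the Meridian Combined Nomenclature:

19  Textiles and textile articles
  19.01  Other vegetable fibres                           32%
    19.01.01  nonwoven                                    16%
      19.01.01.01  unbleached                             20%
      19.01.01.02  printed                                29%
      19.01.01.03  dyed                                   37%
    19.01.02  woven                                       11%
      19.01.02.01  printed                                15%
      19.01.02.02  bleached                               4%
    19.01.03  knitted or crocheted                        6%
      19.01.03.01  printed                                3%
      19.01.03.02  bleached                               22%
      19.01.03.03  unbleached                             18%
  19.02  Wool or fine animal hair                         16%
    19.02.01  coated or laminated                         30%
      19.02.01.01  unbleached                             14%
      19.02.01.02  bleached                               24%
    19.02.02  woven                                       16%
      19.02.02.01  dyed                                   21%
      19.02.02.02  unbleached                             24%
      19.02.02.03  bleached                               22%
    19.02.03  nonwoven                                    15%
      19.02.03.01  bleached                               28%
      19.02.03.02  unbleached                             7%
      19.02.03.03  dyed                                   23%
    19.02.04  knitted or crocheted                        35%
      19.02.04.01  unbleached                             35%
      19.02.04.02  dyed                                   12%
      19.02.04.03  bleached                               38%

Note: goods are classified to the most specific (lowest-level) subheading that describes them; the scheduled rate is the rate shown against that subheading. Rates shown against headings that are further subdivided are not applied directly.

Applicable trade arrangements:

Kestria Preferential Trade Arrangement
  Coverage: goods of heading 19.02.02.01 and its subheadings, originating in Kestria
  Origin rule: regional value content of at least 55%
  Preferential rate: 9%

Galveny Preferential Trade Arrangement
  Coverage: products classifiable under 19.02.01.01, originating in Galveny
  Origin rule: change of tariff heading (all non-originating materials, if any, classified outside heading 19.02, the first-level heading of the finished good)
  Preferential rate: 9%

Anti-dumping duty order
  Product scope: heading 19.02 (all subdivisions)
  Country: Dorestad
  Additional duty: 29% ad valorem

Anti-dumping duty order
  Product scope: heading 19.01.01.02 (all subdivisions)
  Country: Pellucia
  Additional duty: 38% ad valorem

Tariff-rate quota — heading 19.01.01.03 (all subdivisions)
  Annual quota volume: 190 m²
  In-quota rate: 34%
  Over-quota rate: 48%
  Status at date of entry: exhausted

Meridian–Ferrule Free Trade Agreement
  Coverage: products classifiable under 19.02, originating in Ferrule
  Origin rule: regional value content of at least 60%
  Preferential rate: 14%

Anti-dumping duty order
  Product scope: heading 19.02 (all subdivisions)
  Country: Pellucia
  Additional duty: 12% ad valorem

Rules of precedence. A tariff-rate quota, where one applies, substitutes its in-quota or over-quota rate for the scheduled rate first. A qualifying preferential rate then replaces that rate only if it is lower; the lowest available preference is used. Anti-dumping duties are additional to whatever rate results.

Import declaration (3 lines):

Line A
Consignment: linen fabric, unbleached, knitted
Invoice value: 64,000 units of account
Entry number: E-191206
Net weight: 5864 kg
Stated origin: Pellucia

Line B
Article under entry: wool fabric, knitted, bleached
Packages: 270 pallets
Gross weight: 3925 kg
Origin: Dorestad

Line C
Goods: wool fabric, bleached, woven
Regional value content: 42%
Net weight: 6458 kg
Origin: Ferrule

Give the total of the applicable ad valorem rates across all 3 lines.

Line A: linen → 19.01; knitted → 19.01.03; unbleached → 19.01.03.03. Scheduled 18%. No special measure applies. → 18%.
Line B: wool → 19.02; knitted → 19.02.04; bleached → 19.02.04.03. Scheduled 38%. anti-dumping (Dorestad, 19.02): +29%; total 38% + 29% = 67%. → 67%.
Line C: wool → 19.02; woven → 19.02.02; bleached → 19.02.02.03. Scheduled 22%. Ferrule agreement on 19.02: RVC < 60%. → 22%.
Sum: 18% + 67% + 22% = 107%.

107%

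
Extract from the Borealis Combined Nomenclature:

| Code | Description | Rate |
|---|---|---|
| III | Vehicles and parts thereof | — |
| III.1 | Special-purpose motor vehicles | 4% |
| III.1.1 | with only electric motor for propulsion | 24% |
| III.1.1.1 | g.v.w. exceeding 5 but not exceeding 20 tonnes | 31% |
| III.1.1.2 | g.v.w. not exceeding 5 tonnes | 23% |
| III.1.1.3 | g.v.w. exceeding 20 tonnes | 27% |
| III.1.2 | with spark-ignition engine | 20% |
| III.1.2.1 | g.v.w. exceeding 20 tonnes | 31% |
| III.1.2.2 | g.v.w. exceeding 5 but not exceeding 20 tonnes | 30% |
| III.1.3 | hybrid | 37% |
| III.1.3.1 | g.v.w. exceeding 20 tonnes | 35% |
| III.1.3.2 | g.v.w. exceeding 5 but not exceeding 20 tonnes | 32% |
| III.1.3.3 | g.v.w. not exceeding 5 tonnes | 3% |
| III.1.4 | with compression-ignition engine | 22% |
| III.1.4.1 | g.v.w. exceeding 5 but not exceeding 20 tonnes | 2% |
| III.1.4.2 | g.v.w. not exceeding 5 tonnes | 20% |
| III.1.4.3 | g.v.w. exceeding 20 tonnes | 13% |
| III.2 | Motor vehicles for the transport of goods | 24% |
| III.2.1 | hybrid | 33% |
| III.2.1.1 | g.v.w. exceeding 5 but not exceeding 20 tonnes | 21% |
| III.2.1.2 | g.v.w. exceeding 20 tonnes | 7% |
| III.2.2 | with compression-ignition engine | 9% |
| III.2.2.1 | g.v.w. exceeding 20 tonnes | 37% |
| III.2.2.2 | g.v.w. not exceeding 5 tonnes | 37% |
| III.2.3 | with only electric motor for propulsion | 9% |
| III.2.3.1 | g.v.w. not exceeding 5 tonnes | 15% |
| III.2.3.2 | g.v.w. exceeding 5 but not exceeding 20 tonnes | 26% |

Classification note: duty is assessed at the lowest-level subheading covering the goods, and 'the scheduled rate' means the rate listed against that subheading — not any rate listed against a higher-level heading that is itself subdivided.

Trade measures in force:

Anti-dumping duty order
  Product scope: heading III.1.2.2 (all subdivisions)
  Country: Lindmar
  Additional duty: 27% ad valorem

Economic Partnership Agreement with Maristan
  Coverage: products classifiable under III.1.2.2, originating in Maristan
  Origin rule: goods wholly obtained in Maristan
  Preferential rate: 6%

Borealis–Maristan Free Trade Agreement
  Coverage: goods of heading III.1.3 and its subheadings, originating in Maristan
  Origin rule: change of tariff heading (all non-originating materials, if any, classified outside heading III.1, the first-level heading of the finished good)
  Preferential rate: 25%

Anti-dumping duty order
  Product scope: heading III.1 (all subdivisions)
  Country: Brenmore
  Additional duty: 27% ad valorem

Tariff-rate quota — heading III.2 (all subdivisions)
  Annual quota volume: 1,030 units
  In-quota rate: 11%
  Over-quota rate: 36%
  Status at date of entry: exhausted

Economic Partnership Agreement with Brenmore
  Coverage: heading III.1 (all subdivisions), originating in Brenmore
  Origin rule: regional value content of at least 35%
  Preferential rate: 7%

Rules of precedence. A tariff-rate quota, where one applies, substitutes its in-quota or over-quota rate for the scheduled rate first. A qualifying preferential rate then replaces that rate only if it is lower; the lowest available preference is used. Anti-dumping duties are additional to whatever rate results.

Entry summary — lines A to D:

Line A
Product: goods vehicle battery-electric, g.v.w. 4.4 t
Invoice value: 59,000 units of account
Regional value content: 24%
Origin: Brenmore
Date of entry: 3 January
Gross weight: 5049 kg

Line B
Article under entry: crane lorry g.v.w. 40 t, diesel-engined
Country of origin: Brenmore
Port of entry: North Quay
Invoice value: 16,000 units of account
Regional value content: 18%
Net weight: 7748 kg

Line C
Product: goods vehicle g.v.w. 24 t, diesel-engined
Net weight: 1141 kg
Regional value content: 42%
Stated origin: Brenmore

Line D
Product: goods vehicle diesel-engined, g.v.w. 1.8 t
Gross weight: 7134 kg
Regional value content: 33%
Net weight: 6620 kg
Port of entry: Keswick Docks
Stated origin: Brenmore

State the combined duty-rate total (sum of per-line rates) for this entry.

148%

Line A: goods vehicle → III.2; battery-electric → III.2.3; g.v.w. 4.4 t → III.2.3.1. Scheduled 15%. quota on III.2 exhausted → over-quota 36%; Brenmore agreement on III.1: III.2.3.1 not covered. → 36%.
Line B: crane lorry → III.1; diesel-engined → III.1.4; g.v.w. 40 t → III.1.4.3. Scheduled 13%. Brenmore agreement on III.1: RVC < 35%; anti-dumping (Brenmore, III.1): +27%; total 13% + 27% = 40%. → 40%.
Line C: goods vehicle → III.2; diesel-engined → III.2.2; g.v.w. 24 t → III.2.2.1. Scheduled 37%. quota on III.2 exhausted → over-quota 36%; Brenmore agreement on III.1: III.2.2.1 not covered. → 36%.
Line D: goods vehicle → III.2; diesel-engined → III.2.2; g.v.w. 1.8 t → III.2.2.2. Scheduled 37%. quota on III.2 exhausted → over-quota 36%; Brenmore agreement on III.1: III.2.2.2 not covered. → 36%.
Sum: 36% + 40% + 36% + 36% = 148%.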